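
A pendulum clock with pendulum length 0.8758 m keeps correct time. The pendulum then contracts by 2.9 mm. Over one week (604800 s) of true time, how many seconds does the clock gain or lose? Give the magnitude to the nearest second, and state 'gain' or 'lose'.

gain 1004 s

T ∝ √L, so T'/T = √(0.87290/0.8758) = 0.998343.
In 604800 s of true time the clock registers 604800/0.998343 = 605803.8 s, so it gains 1004 s.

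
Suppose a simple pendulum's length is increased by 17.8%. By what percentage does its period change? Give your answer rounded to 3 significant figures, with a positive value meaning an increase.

8.54%

T ∝ √L, so T'/T = √(1.178) = 1.085.
Percentage change in T = (1.085 − 1) × 100% = 8.54%.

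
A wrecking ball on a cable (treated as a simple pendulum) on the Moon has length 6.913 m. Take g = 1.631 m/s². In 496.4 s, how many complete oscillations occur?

T = 2π√(L/g) = 2π√(6.913/1.631) = 12.936 s.
Number of complete oscillations = ⌊496.4/12.936⌋ = ⌊38.375⌋ = 38.

38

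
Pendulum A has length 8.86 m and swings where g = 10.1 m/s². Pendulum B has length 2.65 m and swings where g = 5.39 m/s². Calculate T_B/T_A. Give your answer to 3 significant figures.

0.749

T = 2π√(L/g), so T_B/T_A = √((L_B/g_B)/(L_A/g_A)) = √((2.65/5.39)/(8.86/10.1)) = 0.749.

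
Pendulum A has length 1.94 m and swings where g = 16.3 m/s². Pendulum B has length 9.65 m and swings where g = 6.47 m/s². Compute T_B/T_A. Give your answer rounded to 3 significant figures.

T = 2π√(L/g), so T_B/T_A = √((L_B/g_B)/(L_A/g_A)) = √((9.65/6.47)/(1.94/16.3)) = 3.54.

3.54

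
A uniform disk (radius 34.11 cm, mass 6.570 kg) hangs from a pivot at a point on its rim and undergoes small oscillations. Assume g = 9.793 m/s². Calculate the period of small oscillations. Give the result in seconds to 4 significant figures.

1.436 s

I_cm = ½mr² = 0.38221 kg·m². The pivot is at distance d = 0.3411 m from the centre of mass.
By the parallel-axis theorem, I = I_cm + md² = 0.38221 + 0.76441 = 1.1466 kg·m².
T = 2π√(I/(mgd)) = 2π√(1.1466/(6.570 × 9.793 × 0.3411)) = 1.436 s.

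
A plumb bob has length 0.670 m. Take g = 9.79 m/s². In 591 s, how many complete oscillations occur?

T = 2π√(L/g) = 2π√(0.670/9.79) = 1.644 s.
Number of complete oscillations = ⌊591/1.644⌋ = ⌊359.6⌋ = 359.

359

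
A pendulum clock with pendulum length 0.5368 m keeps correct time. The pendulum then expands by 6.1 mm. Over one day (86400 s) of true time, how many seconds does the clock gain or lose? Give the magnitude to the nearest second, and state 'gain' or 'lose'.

lose 487 s

T ∝ √L, so T'/T = √(0.54290/0.5368) = 1.00567.
In 86400 s of true time the clock registers 86400/1.00567 = 85913.2 s, so it loses 487 s.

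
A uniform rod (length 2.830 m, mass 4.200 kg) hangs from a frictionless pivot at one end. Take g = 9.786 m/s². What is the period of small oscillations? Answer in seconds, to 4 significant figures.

2.759 s

For a physical pendulum T = 2π√(I/(mgd)), with d = 1.4150 m from pivot to centre of mass.
I_cm = mL²/12 = 4.200 × 2.830²/12 = 2.8031 kg·m²; I = I_cm + md² = 2.8031 + 4.200 × 1.4150² = 11.212 kg·m².
T = 2π√(11.212/(4.200 × 9.786 × 1.4150)) = 2.759 s.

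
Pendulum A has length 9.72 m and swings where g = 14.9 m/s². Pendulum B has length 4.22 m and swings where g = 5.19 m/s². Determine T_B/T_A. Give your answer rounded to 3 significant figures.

1.12

T = 2π√(L/g), so T_B/T_A = √((L_B/g_B)/(L_A/g_A)) = √((4.22/5.19)/(9.72/14.9)) = 1.12.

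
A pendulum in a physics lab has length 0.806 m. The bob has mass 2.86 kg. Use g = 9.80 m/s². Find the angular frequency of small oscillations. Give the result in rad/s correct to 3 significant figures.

ω = √(g/L) = √(9.80/0.806) = 3.49 rad/s.

3.49 rad/s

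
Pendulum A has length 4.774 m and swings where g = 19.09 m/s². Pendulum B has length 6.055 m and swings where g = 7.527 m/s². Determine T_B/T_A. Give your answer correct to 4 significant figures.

1.794

T = 2π√(L/g), so T_B/T_A = √((L_B/g_B)/(L_A/g_A)) = √((6.055/7.527)/(4.774/19.09)) = 1.794.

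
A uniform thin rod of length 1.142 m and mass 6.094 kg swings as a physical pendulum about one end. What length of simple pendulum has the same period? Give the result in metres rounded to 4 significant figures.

The equivalent simple-pendulum length is L_eq = I/(md), where I is about the pivot and d = 0.57100 m.
I_cm = (1/12)mL² = 0.66230 kg·m², so I = I_cm + md² = 0.66230 + 1.9869 = 2.6492 kg·m².
L_eq = 2.6492/(6.094 × 0.57100) = 0.7613 m.

0.7613 m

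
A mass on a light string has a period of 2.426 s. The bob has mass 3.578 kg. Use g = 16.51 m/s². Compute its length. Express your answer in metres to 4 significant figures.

2.461 m

From T = 2π√(L/g), L = gT²/(4π²) = 16.51 × 2.4260²/(4π²) = 2.461 m.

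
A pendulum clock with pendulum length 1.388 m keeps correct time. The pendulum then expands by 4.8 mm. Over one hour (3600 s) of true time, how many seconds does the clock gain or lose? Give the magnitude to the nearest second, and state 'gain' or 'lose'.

lose 6 s

T ∝ √L, so T'/T = √(1.39280/1.388) = 1.00173.
In 3600 s of true time the clock registers 3600/1.00173 = 3593.8 s, so it loses 6 s.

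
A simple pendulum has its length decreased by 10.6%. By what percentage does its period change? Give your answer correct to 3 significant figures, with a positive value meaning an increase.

T ∝ √L, so T'/T = √(0.8940) = 0.9455.
Percentage change in T = (0.9455 − 1) × 100% = -5.45%.

-5.45%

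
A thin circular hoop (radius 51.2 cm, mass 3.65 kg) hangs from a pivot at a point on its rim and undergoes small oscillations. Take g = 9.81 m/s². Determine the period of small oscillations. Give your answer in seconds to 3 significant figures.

I_cm = mr² = 0.9568 kg·m². The pivot is at distance d = 0.512 m from the centre of mass.
By the parallel-axis theorem, I = I_cm + md² = 0.9568 + 0.9568 = 1.914 kg·m².
T = 2π√(I/(mgd)) = 2π√(1.914/(3.65 × 9.81 × 0.512)) = 2.03 s.

2.03 s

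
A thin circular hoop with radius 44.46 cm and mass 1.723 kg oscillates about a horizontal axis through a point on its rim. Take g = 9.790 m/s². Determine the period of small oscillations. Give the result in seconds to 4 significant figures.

1.894 s

I_cm = mr² = 0.34058 kg·m². The pivot is at distance d = 0.4446 m from the centre of mass.
By the parallel-axis theorem, I = I_cm + md² = 0.34058 + 0.34058 = 0.68117 kg·m².
T = 2π√(I/(mgd)) = 2π√(0.68117/(1.723 × 9.790 × 0.4446)) = 1.894 s.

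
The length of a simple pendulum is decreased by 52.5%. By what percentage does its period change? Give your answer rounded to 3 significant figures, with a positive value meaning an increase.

T ∝ √L, so T'/T = √(0.4750) = 0.6892.
Percentage change in T = (0.6892 − 1) × 100% = -31.1%.

-31.1%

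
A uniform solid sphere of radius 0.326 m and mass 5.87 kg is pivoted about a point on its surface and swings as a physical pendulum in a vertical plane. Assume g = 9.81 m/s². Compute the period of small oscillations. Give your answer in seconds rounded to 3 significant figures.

1.36 s

I_cm = (2/5)mr² = 0.2495 kg·m². The pivot is at distance d = 0.326 m from the centre of mass.
By the parallel-axis theorem, I = I_cm + md² = 0.2495 + 0.6238 = 0.8734 kg·m².
T = 2π√(I/(mgd)) = 2π√(0.8734/(5.87 × 9.81 × 0.326)) = 1.36 s.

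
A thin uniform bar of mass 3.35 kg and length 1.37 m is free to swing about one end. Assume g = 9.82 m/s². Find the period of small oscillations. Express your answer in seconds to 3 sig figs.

1.92 s

For a physical pendulum T = 2π√(I/(mgd)), with d = 0.6850 m from pivot to centre of mass.
I_cm = mL²/12 = 3.35 × 1.37²/12 = 0.5240 kg·m²; I = I_cm + md² = 0.5240 + 3.35 × 0.6850² = 2.096 kg·m².
T = 2π√(2.096/(3.35 × 9.82 × 0.6850)) = 1.92 s.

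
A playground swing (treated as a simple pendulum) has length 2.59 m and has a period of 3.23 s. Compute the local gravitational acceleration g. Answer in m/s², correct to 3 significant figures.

9.80 m/s²

From T = 2π√(L/g), g = 4π²L/T² = 4π² × 2.59/3.230² = 9.80 m/s².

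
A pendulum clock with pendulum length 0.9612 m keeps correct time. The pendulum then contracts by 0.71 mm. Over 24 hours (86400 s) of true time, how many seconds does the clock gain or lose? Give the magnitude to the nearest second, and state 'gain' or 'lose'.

gain 32 s

T ∝ √L, so T'/T = √(0.96049/0.9612) = 0.999631.
In 86400 s of true time the clock registers 86400/0.999631 = 86431.9 s, so it gains 32 s.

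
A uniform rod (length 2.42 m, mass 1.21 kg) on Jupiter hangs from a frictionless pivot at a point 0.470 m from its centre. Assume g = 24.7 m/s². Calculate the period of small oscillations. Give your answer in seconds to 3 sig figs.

1.55 s

For a physical pendulum T = 2π√(I/(mgd)), with d = 0.4700 m from pivot to centre of mass.
I_cm = mL²/12 = 1.21 × 2.42²/12 = 0.5905 kg·m²; I = I_cm + md² = 0.5905 + 1.21 × 0.4700² = 0.8578 kg·m².
T = 2π√(0.8578/(1.21 × 24.7 × 0.4700)) = 1.55 s.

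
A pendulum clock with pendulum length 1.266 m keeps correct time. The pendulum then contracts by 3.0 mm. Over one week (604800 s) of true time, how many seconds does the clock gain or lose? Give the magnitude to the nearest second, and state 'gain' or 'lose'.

T ∝ √L, so T'/T = √(1.26300/1.266) = 0.998814.
In 604800 s of true time the clock registers 604800/0.998814 = 605517.9 s, so it gains 718 s.

gain 718 s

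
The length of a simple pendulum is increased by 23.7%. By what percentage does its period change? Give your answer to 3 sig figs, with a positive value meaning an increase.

11.2%

T ∝ √L, so T'/T = √(1.237) = 1.112.
Percentage change in T = (1.112 − 1) × 100% = 11.2%.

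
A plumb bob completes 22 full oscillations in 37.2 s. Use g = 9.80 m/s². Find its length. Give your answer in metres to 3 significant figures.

T = 37.2/22 = 1.691 s.
From T = 2π√(L/g), L = gT²/(4π²) = 9.80 × 1.691²/(4π²) = 0.710 m.

0.710 m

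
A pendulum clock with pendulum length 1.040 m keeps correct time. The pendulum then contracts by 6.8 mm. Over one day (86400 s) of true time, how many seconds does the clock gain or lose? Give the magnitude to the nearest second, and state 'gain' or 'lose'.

T ∝ √L, so T'/T = √(1.03320/1.040) = 0.996725.
In 86400 s of true time the clock registers 86400/0.996725 = 86683.9 s, so it gains 284 s.

gain 284 s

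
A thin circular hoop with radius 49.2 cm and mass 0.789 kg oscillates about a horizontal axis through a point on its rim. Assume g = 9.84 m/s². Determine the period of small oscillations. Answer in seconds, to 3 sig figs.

I_cm = mr² = 0.1910 kg·m². The pivot is at distance d = 0.492 m from the centre of mass.
By the parallel-axis theorem, I = I_cm + md² = 0.1910 + 0.1910 = 0.3820 kg·m².
T = 2π√(I/(mgd)) = 2π√(0.3820/(0.789 × 9.84 × 0.492)) = 1.99 s.

1.99 s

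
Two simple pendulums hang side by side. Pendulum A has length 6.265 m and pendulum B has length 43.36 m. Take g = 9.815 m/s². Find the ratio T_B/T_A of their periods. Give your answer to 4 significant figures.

T ∝ √L, so T_B/T_A = √(L_B/L_A) = √(43.36/6.265) = 2.631.

2.631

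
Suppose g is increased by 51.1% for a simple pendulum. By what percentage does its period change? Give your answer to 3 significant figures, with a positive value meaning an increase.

-18.6%

T ∝ 1/√g, so T'/T = 1/√(1.511) = 0.8135.
Percentage change in T = (0.8135 − 1) × 100% = -18.6%.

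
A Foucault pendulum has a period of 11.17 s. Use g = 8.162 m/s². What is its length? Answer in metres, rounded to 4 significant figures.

From T = 2π√(L/g), L = gT²/(4π²) = 8.162 × 11.170²/(4π²) = 25.80 m.

25.80 m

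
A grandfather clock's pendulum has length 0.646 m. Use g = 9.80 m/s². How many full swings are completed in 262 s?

162

T = 2π√(L/g) = 2π√(0.646/9.80) = 1.613 s.
Number of complete oscillations = ⌊262/1.613⌋ = ⌊162.4⌋ = 162.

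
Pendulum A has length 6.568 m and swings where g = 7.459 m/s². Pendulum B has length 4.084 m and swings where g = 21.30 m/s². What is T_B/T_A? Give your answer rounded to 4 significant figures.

T = 2π√(L/g), so T_B/T_A = √((L_B/g_B)/(L_A/g_A)) = √((4.084/21.30)/(6.568/7.459)) = 0.4666.

0.4666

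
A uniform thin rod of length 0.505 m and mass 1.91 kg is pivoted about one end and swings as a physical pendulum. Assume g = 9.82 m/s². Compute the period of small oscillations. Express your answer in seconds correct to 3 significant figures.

1.16 s

For a physical pendulum T = 2π√(I/(mgd)), with d = 0.2525 m from pivot to centre of mass.
I_cm = mL²/12 = 1.91 × 0.505²/12 = 0.04059 kg·m²; I = I_cm + md² = 0.04059 + 1.91 × 0.2525² = 0.1624 kg·m².
T = 2π√(0.1624/(1.91 × 9.82 × 0.2525)) = 1.16 s.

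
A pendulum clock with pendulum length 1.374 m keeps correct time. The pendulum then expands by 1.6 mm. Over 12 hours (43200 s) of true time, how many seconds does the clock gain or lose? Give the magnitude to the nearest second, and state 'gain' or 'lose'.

lose 25 s

T ∝ √L, so T'/T = √(1.37560/1.374) = 1.00058.
In 43200 s of true time the clock registers 43200/1.00058 = 43174.9 s, so it loses 25 s.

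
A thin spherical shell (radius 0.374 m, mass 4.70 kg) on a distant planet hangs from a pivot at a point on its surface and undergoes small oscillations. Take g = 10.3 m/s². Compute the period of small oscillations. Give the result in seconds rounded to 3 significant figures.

1.55 s

I_cm = (2/3)mr² = 0.4383 kg·m². The pivot is at distance d = 0.374 m from the centre of mass.
By the parallel-axis theorem, I = I_cm + md² = 0.4383 + 0.6574 = 1.096 kg·m².
T = 2π√(I/(mgd)) = 2π√(1.096/(4.70 × 10.3 × 0.374)) = 1.55 s.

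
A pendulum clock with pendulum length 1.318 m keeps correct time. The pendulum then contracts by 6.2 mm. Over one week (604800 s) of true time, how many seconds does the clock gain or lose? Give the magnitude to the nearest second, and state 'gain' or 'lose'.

gain 1428 s

T ∝ √L, so T'/T = √(1.31180/1.318) = 0.997645.
In 604800 s of true time the clock registers 604800/0.997645 = 606227.6 s, so it gains 1428 s.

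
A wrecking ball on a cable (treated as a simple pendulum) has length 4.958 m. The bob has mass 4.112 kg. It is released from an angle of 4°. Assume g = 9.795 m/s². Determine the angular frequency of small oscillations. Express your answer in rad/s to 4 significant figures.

1.406 rad/s

ω = √(g/L) = √(9.795/4.958) = 1.406 rad/s.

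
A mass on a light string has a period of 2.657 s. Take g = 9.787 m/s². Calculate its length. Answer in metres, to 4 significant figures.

1.750 m

From T = 2π√(L/g), L = gT²/(4π²) = 9.787 × 2.6570²/(4π²) = 1.750 m.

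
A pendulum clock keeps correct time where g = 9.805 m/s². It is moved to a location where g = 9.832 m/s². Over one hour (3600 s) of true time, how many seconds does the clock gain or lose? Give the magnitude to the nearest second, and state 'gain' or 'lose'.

gain 5 s

The clock's period scales as T ∝ 1/√g, so T'/T = √(9.805/9.832) = 0.998626.
In 3600 s of true time the clock registers 3600/0.998626 = 3605.0 s, so it gains 5 s.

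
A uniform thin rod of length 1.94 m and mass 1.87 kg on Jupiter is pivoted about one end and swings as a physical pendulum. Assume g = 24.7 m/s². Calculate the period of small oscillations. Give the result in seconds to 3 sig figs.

For a physical pendulum T = 2π√(I/(mgd)), with d = 0.9700 m from pivot to centre of mass.
I_cm = mL²/12 = 1.87 × 1.94²/12 = 0.5865 kg·m²; I = I_cm + md² = 0.5865 + 1.87 × 0.9700² = 2.346 kg·m².
T = 2π√(2.346/(1.87 × 24.7 × 0.9700)) = 1.44 s.

1.44 s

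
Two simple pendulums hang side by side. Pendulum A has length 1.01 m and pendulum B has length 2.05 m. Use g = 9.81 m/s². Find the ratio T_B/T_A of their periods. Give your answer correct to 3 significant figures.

1.42

T ∝ √L, so T_B/T_A = √(L_B/L_A) = √(2.05/1.01) = 1.42.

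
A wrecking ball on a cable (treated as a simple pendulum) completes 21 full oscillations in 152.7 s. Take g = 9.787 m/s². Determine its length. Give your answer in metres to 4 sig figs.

13.11 m

T = 152.7/21 = 7.2714 s.
From T = 2π√(L/g), L = gT²/(4π²) = 9.787 × 7.2714²/(4π²) = 13.11 m.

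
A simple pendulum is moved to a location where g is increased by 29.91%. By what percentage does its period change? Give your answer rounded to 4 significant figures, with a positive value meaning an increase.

T ∝ 1/√g, so T'/T = 1/√(1.2991) = 0.87736.
Percentage change in T = (0.87736 − 1) × 100% = -12.26%.

-12.26%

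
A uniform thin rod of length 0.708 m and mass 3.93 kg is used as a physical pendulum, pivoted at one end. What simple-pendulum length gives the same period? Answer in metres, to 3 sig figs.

0.472 m

The equivalent simple-pendulum length is L_eq = I/(md), where I is about the pivot and d = 0.3540 m.
I_cm = (1/12)mL² = 0.1642 kg·m², so I = I_cm + md² = 0.1642 + 0.4925 = 0.6567 kg·m².
L_eq = 0.6567/(3.93 × 0.3540) = 0.472 m.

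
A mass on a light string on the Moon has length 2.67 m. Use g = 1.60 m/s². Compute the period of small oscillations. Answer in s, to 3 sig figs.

T = 2π√(L/g) = 2π√(2.67/1.60) = 2π × 1.292 = 8.12 s.

8.12 s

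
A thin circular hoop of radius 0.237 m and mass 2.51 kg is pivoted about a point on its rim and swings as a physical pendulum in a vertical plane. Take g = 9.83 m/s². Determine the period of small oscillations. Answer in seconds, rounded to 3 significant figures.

1.38 s

I_cm = mr² = 0.1410 kg·m². The pivot is at distance d = 0.237 m from the centre of mass.
By the parallel-axis theorem, I = I_cm + md² = 0.1410 + 0.1410 = 0.2820 kg·m².
T = 2π√(I/(mgd)) = 2π√(0.2820/(2.51 × 9.83 × 0.237)) = 1.38 s.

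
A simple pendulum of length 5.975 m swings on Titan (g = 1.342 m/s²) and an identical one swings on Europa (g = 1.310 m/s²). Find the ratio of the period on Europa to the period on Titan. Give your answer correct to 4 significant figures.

1.012

T ∝ 1/√g, so T₂/T₁ = √(g₁/g₂) = √(1.342/1.310) = 1.012.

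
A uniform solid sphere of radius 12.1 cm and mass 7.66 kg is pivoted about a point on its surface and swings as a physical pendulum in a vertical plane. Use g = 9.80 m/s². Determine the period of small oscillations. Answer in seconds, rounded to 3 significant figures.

I_cm = (2/5)mr² = 0.04486 kg·m². The pivot is at distance d = 0.121 m from the centre of mass.
By the parallel-axis theorem, I = I_cm + md² = 0.04486 + 0.1122 = 0.1570 kg·m².
T = 2π√(I/(mgd)) = 2π√(0.1570/(7.66 × 9.80 × 0.121)) = 0.826 s.

0.826 s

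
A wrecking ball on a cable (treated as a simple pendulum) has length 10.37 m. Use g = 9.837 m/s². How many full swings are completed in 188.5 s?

T = 2π√(L/g) = 2π√(10.37/9.837) = 6.4512 s.
Number of complete oscillations = ⌊188.5/6.4512⌋ = ⌊29.220⌋ = 29.

29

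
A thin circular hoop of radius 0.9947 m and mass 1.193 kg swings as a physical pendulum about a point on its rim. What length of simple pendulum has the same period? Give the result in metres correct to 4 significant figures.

1.989 m

The equivalent simple-pendulum length is L_eq = I/(md), where I is about the pivot and d = 0.99470 m.
I_cm = mR² = 1.1804 kg·m², so I = I_cm + md² = 1.1804 + 1.1804 = 2.3608 kg·m².
L_eq = 2.3608/(1.193 × 0.99470) = 1.989 m.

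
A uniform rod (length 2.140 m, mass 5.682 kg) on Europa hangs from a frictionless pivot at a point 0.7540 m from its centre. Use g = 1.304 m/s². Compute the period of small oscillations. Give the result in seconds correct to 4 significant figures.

For a physical pendulum T = 2π√(I/(mgd)), with d = 0.75400 m from pivot to centre of mass.
I_cm = mL²/12 = 5.682 × 2.140²/12 = 2.1684 kg·m²; I = I_cm + md² = 2.1684 + 5.682 × 0.75400² = 5.3987 kg·m².
T = 2π√(5.3987/(5.682 × 1.304 × 0.75400)) = 6.177 s.

6.177 s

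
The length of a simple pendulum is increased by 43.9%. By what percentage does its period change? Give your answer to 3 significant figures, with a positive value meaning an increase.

20.0%

T ∝ √L, so T'/T = √(1.439) = 1.200.
Percentage change in T = (1.200 − 1) × 100% = 20.0%.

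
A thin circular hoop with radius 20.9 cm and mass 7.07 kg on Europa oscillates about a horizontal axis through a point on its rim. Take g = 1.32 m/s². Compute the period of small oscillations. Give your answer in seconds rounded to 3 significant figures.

3.54 s

I_cm = mr² = 0.3088 kg·m². The pivot is at distance d = 0.209 m from the centre of mass.
By the parallel-axis theorem, I = I_cm + md² = 0.3088 + 0.3088 = 0.6176 kg·m².
T = 2π√(I/(mgd)) = 2π√(0.6176/(7.07 × 1.32 × 0.209)) = 3.54 s.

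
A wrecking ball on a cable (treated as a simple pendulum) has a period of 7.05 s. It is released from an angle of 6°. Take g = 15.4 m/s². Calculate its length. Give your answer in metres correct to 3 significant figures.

From T = 2π√(L/g), L = gT²/(4π²) = 15.4 × 7.050²/(4π²) = 19.4 m.

19.4 m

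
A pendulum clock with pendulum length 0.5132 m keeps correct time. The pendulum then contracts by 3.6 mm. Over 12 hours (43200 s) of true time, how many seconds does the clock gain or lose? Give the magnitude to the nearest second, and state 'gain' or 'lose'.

T ∝ √L, so T'/T = √(0.50960/0.5132) = 0.996486.
In 43200 s of true time the clock registers 43200/0.996486 = 43352.3 s, so it gains 152 s.

gain 152 s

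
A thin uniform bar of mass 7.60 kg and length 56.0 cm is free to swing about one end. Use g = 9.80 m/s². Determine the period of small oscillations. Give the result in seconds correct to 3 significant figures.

1.23 s

For a physical pendulum T = 2π√(I/(mgd)), with d = 0.2800 m from pivot to centre of mass.
I_cm = mL²/12 = 7.60 × 0.560²/12 = 0.1986 kg·m²; I = I_cm + md² = 0.1986 + 7.60 × 0.2800² = 0.7945 kg·m².
T = 2π√(0.7945/(7.60 × 9.80 × 0.2800)) = 1.23 s.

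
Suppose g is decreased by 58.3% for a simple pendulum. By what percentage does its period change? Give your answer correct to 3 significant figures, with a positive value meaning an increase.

T ∝ 1/√g, so T'/T = 1/√(0.4170) = 1.549.
Percentage change in T = (1.549 − 1) × 100% = 54.9%.

54.9%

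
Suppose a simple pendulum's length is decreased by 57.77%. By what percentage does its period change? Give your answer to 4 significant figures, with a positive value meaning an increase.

T ∝ √L, so T'/T = √(0.42230) = 0.64985.
Percentage change in T = (0.64985 − 1) × 100% = -35.02%.

-35.02%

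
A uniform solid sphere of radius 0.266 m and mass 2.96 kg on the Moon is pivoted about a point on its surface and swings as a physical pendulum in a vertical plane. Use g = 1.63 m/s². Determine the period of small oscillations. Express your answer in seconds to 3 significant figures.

I_cm = (2/5)mr² = 0.08378 kg·m². The pivot is at distance d = 0.266 m from the centre of mass.
By the parallel-axis theorem, I = I_cm + md² = 0.08378 + 0.2094 = 0.2932 kg·m².
T = 2π√(I/(mgd)) = 2π√(0.2932/(2.96 × 1.63 × 0.266)) = 3.00 s.

3.00 s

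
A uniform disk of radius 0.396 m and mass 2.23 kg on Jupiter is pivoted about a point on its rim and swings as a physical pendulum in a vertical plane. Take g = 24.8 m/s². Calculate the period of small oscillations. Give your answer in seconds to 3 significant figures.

I_cm = ½mr² = 0.1748 kg·m². The pivot is at distance d = 0.396 m from the centre of mass.
By the parallel-axis theorem, I = I_cm + md² = 0.1748 + 0.3497 = 0.5245 kg·m².
T = 2π√(I/(mgd)) = 2π√(0.5245/(2.23 × 24.8 × 0.396)) = 0.972 s.

0.972 s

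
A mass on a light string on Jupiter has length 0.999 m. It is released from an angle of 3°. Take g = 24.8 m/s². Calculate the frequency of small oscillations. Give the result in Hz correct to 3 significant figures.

T = 2π√(L/g) = 2π√(0.999/24.8) = 1.261 s, so f = 1/T = 0.793 Hz.

0.793 Hz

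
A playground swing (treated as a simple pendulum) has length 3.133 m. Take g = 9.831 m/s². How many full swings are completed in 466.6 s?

T = 2π√(L/g) = 2π√(3.133/9.831) = 3.5470 s.
Number of complete oscillations = ⌊466.6/3.5470⌋ = ⌊131.55⌋ = 131.

131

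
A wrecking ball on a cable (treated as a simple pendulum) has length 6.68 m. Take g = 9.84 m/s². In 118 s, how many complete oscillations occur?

22

T = 2π√(L/g) = 2π√(6.68/9.84) = 5.177 s.
Number of complete oscillations = ⌊118/5.177⌋ = ⌊22.79⌋ = 22.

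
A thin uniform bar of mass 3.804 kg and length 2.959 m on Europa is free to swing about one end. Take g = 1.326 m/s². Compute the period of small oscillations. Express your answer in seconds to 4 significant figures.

7.664 s

For a physical pendulum T = 2π√(I/(mgd)), with d = 1.4795 m from pivot to centre of mass.
I_cm = mL²/12 = 3.804 × 2.959²/12 = 2.7756 kg·m²; I = I_cm + md² = 2.7756 + 3.804 × 1.4795² = 11.102 kg·m².
T = 2π√(11.102/(3.804 × 1.326 × 1.4795)) = 7.664 s.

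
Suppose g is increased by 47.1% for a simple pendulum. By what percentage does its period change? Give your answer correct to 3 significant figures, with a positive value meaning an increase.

T ∝ 1/√g, so T'/T = 1/√(1.471) = 0.8245.
Percentage change in T = (0.8245 − 1) × 100% = -17.5%.

-17.5%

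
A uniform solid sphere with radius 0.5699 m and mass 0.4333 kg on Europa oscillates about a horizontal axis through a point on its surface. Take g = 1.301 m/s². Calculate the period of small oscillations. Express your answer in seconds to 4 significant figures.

I_cm = (2/5)mr² = 0.056292 kg·m². The pivot is at distance d = 0.5699 m from the centre of mass.
By the parallel-axis theorem, I = I_cm + md² = 0.056292 + 0.14073 = 0.19702 kg·m².
T = 2π√(I/(mgd)) = 2π√(0.19702/(0.4333 × 1.301 × 0.5699)) = 4.920 s.

4.920 s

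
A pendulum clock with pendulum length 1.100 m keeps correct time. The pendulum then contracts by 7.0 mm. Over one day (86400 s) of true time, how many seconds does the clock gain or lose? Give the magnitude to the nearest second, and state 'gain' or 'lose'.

gain 276 s

T ∝ √L, so T'/T = √(1.09300/1.100) = 0.996813.
In 86400 s of true time the clock registers 86400/0.996813 = 86676.2 s, so it gains 276 s.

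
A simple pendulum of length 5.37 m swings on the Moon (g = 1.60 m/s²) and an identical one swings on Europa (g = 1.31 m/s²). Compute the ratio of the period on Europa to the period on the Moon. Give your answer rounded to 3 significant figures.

T ∝ 1/√g, so T₂/T₁ = √(g₁/g₂) = √(1.60/1.31) = 1.11.

1.11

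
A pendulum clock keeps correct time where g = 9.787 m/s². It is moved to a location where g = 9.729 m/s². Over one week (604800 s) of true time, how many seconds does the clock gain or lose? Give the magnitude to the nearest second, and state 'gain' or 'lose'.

The clock's period scales as T ∝ 1/√g, so T'/T = √(9.787/9.729) = 1.00298.
In 604800 s of true time the clock registers 604800/1.00298 = 603005.2 s, so it loses 1795 s.

lose 1795 s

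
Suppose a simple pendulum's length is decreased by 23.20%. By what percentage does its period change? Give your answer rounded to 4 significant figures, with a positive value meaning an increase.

-12.36%

T ∝ √L, so T'/T = √(0.76800) = 0.87636.
Percentage change in T = (0.87636 − 1) × 100% = -12.36%.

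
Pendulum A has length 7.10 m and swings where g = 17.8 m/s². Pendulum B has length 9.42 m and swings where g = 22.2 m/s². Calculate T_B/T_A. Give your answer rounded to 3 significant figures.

1.03

T = 2π√(L/g), so T_B/T_A = √((L_B/g_B)/(L_A/g_A)) = √((9.42/22.2)/(7.10/17.8)) = 1.03.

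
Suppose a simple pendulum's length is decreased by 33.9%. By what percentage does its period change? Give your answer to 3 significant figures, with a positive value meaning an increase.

T ∝ √L, so T'/T = √(0.6610) = 0.8130.
Percentage change in T = (0.8130 − 1) × 100% = -18.7%.

-18.7%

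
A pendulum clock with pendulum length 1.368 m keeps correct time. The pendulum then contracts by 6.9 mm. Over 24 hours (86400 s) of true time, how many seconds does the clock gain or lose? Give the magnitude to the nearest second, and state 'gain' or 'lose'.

gain 219 s

T ∝ √L, so T'/T = √(1.36110/1.368) = 0.997475.
In 86400 s of true time the clock registers 86400/0.997475 = 86618.7 s, so it gains 219 s.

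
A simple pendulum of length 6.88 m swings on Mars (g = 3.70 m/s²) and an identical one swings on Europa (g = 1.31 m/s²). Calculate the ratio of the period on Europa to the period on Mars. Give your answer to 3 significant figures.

T ∝ 1/√g, so T₂/T₁ = √(g₁/g₂) = √(3.70/1.31) = 1.68.

1.68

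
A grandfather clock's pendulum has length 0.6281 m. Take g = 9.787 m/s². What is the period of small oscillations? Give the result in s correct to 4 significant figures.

1.592 s

T = 2π√(L/g) = 2π√(0.6281/9.787) = 2π × 0.25333 = 1.592 s.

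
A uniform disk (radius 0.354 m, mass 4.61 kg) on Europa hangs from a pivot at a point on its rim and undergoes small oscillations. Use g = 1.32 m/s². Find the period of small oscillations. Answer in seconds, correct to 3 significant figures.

3.99 s

I_cm = ½mr² = 0.2889 kg·m². The pivot is at distance d = 0.354 m from the centre of mass.
By the parallel-axis theorem, I = I_cm + md² = 0.2889 + 0.5777 = 0.8666 kg·m².
T = 2π√(I/(mgd)) = 2π√(0.8666/(4.61 × 1.32 × 0.354)) = 3.99 s.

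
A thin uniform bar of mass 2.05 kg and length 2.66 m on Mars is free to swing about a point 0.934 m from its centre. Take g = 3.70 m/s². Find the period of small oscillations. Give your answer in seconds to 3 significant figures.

For a physical pendulum T = 2π√(I/(mgd)), with d = 0.9340 m from pivot to centre of mass.
I_cm = mL²/12 = 2.05 × 2.66²/12 = 1.209 kg·m²; I = I_cm + md² = 1.209 + 2.05 × 0.9340² = 2.997 kg·m².
T = 2π√(2.997/(2.05 × 3.70 × 0.9340)) = 4.09 s.

4.09 s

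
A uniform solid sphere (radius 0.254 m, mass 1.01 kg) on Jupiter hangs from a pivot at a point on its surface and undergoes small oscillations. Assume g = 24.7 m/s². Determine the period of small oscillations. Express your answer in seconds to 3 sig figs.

0.754 s

I_cm = (2/5)mr² = 0.02606 kg·m². The pivot is at distance d = 0.254 m from the centre of mass.
By the parallel-axis theorem, I = I_cm + md² = 0.02606 + 0.06516 = 0.09123 kg·m².
T = 2π√(I/(mgd)) = 2π√(0.09123/(1.01 × 24.7 × 0.254)) = 0.754 s.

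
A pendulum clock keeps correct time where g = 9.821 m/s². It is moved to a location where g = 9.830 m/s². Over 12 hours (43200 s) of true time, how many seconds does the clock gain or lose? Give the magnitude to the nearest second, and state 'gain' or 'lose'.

The clock's period scales as T ∝ 1/√g, so T'/T = √(9.821/9.830) = 0.999542.
In 43200 s of true time the clock registers 43200/0.999542 = 43219.8 s, so it gains 20 s.

gain 20 s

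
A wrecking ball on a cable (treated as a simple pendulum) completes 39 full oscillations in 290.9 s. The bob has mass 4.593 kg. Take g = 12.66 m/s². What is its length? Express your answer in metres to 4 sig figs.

17.84 m

T = 290.9/39 = 7.4590 s.
From T = 2π√(L/g), L = gT²/(4π²) = 12.66 × 7.4590²/(4π²) = 17.84 m.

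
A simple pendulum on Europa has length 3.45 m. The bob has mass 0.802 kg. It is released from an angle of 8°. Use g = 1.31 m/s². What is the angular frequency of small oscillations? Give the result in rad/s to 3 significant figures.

0.616 rad/s

ω = √(g/L) = √(1.31/3.45) = 0.616 rad/s.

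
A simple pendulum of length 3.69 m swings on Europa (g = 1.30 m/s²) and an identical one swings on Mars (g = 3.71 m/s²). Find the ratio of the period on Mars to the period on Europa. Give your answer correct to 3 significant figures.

T ∝ 1/√g, so T₂/T₁ = √(g₁/g₂) = √(1.30/3.71) = 0.592.

0.592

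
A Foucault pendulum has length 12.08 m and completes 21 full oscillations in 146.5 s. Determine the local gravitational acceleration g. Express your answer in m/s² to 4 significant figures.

T = 146.5/21 = 6.9762 s.
From T = 2π√(L/g), g = 4π²L/T² = 4π² × 12.08/6.9762² = 9.799 m/s².

9.799 m/s²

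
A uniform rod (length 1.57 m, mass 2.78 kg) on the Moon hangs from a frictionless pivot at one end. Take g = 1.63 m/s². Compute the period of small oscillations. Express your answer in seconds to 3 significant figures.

For a physical pendulum T = 2π√(I/(mgd)), with d = 0.7850 m from pivot to centre of mass.
I_cm = mL²/12 = 2.78 × 1.57²/12 = 0.5710 kg·m²; I = I_cm + md² = 0.5710 + 2.78 × 0.7850² = 2.284 kg·m².
T = 2π√(2.284/(2.78 × 1.63 × 0.7850)) = 5.03 s.

5.03 s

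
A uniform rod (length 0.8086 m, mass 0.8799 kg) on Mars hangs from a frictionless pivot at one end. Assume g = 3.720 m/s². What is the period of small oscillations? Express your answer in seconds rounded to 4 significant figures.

For a physical pendulum T = 2π√(I/(mgd)), with d = 0.40430 m from pivot to centre of mass.
I_cm = mL²/12 = 0.8799 × 0.8086²/12 = 0.047942 kg·m²; I = I_cm + md² = 0.047942 + 0.8799 × 0.40430² = 0.19177 kg·m².
T = 2π√(0.19177/(0.8799 × 3.720 × 0.40430)) = 2.392 s.

2.392 s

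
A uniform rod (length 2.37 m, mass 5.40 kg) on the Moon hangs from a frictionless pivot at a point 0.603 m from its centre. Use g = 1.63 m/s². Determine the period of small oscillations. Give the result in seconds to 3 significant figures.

For a physical pendulum T = 2π√(I/(mgd)), with d = 0.6030 m from pivot to centre of mass.
I_cm = mL²/12 = 5.40 × 2.37²/12 = 2.528 kg·m²; I = I_cm + md² = 2.528 + 5.40 × 0.6030² = 4.491 kg·m².
T = 2π√(4.491/(5.40 × 1.63 × 0.6030)) = 5.78 s.

5.78 s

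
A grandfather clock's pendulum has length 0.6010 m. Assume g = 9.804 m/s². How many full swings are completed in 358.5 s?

T = 2π√(L/g) = 2π√(0.6010/9.804) = 1.5557 s.
Number of complete oscillations = ⌊358.5/1.5557⌋ = ⌊230.45⌋ = 230.

230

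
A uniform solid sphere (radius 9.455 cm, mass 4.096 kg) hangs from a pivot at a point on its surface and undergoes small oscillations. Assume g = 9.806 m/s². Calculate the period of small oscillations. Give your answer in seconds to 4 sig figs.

0.7300 s

I_cm = (2/5)mr² = 0.014647 kg·m². The pivot is at distance d = 0.09455 m from the centre of mass.
By the parallel-axis theorem, I = I_cm + md² = 0.014647 + 0.036617 = 0.051264 kg·m².
T = 2π√(I/(mgd)) = 2π√(0.051264/(4.096 × 9.806 × 0.09455)) = 0.7300 s.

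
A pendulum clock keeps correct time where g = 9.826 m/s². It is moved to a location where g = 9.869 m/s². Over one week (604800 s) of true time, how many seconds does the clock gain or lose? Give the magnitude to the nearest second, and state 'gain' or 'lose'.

The clock's period scales as T ∝ 1/√g, so T'/T = √(9.826/9.869) = 0.997819.
In 604800 s of true time the clock registers 604800/0.997819 = 606121.9 s, so it gains 1322 s.

gain 1322 s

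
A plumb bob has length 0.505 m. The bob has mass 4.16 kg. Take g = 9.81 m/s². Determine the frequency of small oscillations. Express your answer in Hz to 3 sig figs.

T = 2π√(L/g) = 2π√(0.505/9.81) = 1.426 s, so f = 1/T = 0.701 Hz.

0.701 Hz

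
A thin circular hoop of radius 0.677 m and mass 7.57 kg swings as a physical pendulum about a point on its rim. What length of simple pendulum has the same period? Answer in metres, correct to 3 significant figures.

The equivalent simple-pendulum length is L_eq = I/(md), where I is about the pivot and d = 0.6770 m.
I_cm = mR² = 3.470 kg·m², so I = I_cm + md² = 3.470 + 3.470 = 6.939 kg·m².
L_eq = 6.939/(7.57 × 0.6770) = 1.35 m.

1.35 m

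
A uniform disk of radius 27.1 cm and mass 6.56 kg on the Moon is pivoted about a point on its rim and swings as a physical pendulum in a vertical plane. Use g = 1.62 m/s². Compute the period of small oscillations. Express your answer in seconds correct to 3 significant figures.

3.15 s

I_cm = ½mr² = 0.2409 kg·m². The pivot is at distance d = 0.271 m from the centre of mass.
By the parallel-axis theorem, I = I_cm + md² = 0.2409 + 0.4818 = 0.7227 kg·m².
T = 2π√(I/(mgd)) = 2π√(0.7227/(6.56 × 1.62 × 0.271)) = 3.15 s.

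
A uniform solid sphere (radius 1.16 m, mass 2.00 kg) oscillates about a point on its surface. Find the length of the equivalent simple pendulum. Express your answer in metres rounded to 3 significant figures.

1.62 m

The equivalent simple-pendulum length is L_eq = I/(md), where I is about the pivot and d = 1.160 m.
I_cm = (2/5)mR² = 1.076 kg·m², so I = I_cm + md² = 1.076 + 2.691 = 3.768 kg·m².
L_eq = 3.768/(2.00 × 1.160) = 1.62 m.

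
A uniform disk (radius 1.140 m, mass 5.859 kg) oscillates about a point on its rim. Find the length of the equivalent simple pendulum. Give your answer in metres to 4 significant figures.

1.710 m

The equivalent simple-pendulum length is L_eq = I/(md), where I is about the pivot and d = 1.1400 m.
I_cm = ½mR² = 3.8072 kg·m², so I = I_cm + md² = 3.8072 + 7.6144 = 11.422 kg·m².
L_eq = 11.422/(5.859 × 1.1400) = 1.710 m.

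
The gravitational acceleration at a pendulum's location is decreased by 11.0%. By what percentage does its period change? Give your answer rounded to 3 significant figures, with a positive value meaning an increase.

6.00%

T ∝ 1/√g, so T'/T = 1/√(0.8900) = 1.060.
Percentage change in T = (1.060 − 1) × 100% = 6.00%.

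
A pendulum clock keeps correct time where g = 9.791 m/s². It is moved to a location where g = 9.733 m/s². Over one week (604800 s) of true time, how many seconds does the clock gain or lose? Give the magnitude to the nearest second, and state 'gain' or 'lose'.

The clock's period scales as T ∝ 1/√g, so T'/T = √(9.791/9.733) = 1.00298.
In 604800 s of true time the clock registers 604800/1.00298 = 603006.0 s, so it loses 1794 s.

lose 1794 s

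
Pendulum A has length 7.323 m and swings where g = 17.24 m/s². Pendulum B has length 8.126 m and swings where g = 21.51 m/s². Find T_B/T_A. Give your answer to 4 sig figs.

T = 2π√(L/g), so T_B/T_A = √((L_B/g_B)/(L_A/g_A)) = √((8.126/21.51)/(7.323/17.24)) = 0.9431.

0.9431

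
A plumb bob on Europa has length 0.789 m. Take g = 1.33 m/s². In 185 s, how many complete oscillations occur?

38

T = 2π√(L/g) = 2π√(0.789/1.33) = 4.839 s.
Number of complete oscillations = ⌊185/4.839⌋ = ⌊38.23⌋ = 38.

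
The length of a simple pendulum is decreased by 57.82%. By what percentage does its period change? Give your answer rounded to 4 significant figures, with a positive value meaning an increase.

-35.05%

T ∝ √L, so T'/T = √(0.42180) = 0.64946.
Percentage change in T = (0.64946 − 1) × 100% = -35.05%.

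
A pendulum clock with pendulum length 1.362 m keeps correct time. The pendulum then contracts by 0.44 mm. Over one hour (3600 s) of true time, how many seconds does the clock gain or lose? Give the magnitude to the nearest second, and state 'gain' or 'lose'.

T ∝ √L, so T'/T = √(1.36156/1.362) = 0.999838.
In 3600 s of true time the clock registers 3600/0.999838 = 3600.6 s, so it gains 1 s.

gain 1 s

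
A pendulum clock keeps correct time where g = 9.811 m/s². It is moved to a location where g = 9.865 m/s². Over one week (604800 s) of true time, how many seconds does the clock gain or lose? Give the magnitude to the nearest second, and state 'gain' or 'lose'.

The clock's period scales as T ∝ 1/√g, so T'/T = √(9.811/9.865) = 0.997259.
In 604800 s of true time the clock registers 604800/0.997259 = 606462.1 s, so it gains 1662 s.

gain 1662 s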